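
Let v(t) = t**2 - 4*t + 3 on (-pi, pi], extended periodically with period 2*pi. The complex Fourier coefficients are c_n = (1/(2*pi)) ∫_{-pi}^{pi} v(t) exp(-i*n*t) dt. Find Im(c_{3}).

Since v is real-valued, Im(c_{3}) = -(1/(2*pi)) ∫_{-pi}^{pi} v(t) sin(3*t) dt = -b_{3}/2.
Integrating by parts twice (tabular method), an antiderivative of (t**2 - 4*t + 3) sin(3*t) is -t**2*cos(3*t)/3 + 2*t*sin(3*t)/9 + 4*t*cos(3*t)/3 - 4*sin(3*t)/9 - 25*cos(3*t)/27; evaluating from -pi to pi: ∫_{-pi}^{pi} (t**2 - 4*t + 3) sin(3*t) dt = (-4*pi/3 + 25/27 + pi**2/3) - (25/27 + pi**2/3 + 4*pi/3) = -8*pi/3.
Hence Im(c_{3}) = (-1/(2*pi))·(-8*pi/3) = 4/3.

4/3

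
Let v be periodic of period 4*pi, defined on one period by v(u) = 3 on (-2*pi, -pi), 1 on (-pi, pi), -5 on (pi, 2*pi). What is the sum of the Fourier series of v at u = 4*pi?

u = 4*pi differs from u = 0 by 1 full period(s), and the series is 4*pi-periodic.
v is continuous at u = 0 with value 1, so the series converges to 1 there.

1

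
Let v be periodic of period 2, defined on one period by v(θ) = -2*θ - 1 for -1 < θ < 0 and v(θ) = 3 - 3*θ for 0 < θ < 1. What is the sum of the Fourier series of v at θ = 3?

1/2

θ = 3 differs from θ = 1 by 1 full period(s), and the series is 2-periodic.
At θ = 1 the one-sided limits are v(1^-) = 0 and v(1^+) = 1.
By Dirichlet's theorem the series converges to their average, [(0) + (1)]/2 = 1/2.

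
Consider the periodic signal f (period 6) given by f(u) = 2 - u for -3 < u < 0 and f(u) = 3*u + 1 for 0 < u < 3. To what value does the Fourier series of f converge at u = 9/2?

7/2

u = 9/2 differs from u = -3/2 by 1 full period(s), and the series is 6-periodic.
f is continuous at u = -3/2 with value 7/2, so the series converges to 7/2 there.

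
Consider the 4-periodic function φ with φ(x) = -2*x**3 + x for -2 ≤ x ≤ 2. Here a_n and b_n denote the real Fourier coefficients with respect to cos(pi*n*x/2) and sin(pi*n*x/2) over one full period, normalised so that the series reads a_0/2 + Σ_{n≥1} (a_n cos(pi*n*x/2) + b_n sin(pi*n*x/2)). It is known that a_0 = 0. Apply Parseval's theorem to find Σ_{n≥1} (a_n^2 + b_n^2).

Parseval: a_0^2/2 + Σ_{n≥1} (a_n^2+b_n^2) = 1/2 ∫_{-2}^{2} φ(x)^2 dx = 5272/105.
Subtract a_0^2/2 = 0: Σ (a_n^2+b_n^2) = 5272/105.

5272/105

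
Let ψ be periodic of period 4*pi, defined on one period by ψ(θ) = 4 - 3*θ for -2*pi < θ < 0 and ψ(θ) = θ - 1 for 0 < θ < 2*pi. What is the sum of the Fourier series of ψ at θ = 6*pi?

θ = 6*pi differs from θ = 2*pi by 1 full period(s), and the series is 4*pi-periodic.
At θ = 2*pi the one-sided limits are ψ(2*pi^-) = -1 + 2*pi and ψ(2*pi^+) = 4 + 6*pi.
By Dirichlet's theorem the series converges to their average, [(-1 + 2*pi) + (4 + 6*pi)]/2 = 3/2 + 4*pi.

3/2 + 4*pi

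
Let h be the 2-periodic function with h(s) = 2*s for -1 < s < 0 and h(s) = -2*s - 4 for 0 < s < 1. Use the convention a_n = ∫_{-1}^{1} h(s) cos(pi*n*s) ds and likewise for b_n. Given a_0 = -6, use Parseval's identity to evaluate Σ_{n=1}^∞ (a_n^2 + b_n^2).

26/3

Parseval: a_0^2/2 + Σ_{n≥1} (a_n^2+b_n^2) = ∫_{-1}^{1} h(s)^2 ds = 80/3.
Subtract a_0^2/2 = 18: Σ (a_n^2+b_n^2) = 26/3.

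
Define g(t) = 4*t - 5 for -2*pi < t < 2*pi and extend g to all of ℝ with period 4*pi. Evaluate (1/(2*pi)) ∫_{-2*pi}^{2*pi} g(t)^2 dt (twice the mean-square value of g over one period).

50 + 128*pi**2/3

(1/(2*pi)) ∫_{-2*pi}^{2*pi} g(t)^2 dt = (1/(2*pi)) · (100*pi + 256*pi**3/3) = 50 + 128*pi**2/3.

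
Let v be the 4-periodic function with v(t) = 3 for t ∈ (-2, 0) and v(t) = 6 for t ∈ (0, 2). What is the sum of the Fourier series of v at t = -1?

v is continuous at t = -1 with value 3, so the series converges to 3 there.

3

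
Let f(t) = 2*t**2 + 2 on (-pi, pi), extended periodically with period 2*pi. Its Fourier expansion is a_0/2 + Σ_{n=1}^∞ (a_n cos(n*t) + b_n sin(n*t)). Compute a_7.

-8/49

a_7 = 1/pi ∫_{-pi}^{pi} f(t) cos(7*t) dt.
f is even and cos(7*t) is even, so the integrand is even and a_7 = 2/pi ∫_0^{pi} f(t) cos(7*t) dt.
Integrating by parts twice (tabular method), an antiderivative of (2*t**2 + 2) cos(7*t) is 2*t**2*sin(7*t)/7 + 4*t*cos(7*t)/49 + 94*sin(7*t)/343; evaluating from 0 to pi: ∫_{0}^{pi} (2*t**2 + 2) cos(7*t) dt = (-4*pi/49) - (0) = -4*pi/49.
Hence a_7 = (2/pi)·(-4*pi/49) = -8/49.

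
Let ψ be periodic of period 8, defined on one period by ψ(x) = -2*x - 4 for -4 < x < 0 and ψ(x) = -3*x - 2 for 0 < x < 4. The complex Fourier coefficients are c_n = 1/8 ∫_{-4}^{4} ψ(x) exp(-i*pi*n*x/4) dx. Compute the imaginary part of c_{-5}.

Since ψ is real-valued, Im(c_{-5}) = -1/8 ∫_{-4}^{4} ψ(x) sin(-5*pi*x/4) dx = b_{5}/2.
Split the integral at the breakpoints.
Integrating by parts (boundary term plus one more integral), an antiderivative of (-2*x - 4) sin(-5*pi*x/4) is -8*x*cos(5*pi*x/4)/(5*pi) + 32*sin(5*pi*x/4)/(25*pi**2) - 16*cos(5*pi*x/4)/(5*pi); evaluating from -4 to 0: ∫_{-4}^{0} (-2*x - 4) sin(-5*pi*x/4) dx = (-16/(5*pi)) - (-16/(5*pi)) = 0.
Integrating by parts (boundary term plus one more integral), an antiderivative of (-3*x - 2) sin(-5*pi*x/4) is -12*x*cos(5*pi*x/4)/(5*pi) + 48*sin(5*pi*x/4)/(25*pi**2) - 8*cos(5*pi*x/4)/(5*pi); evaluating from 0 to 4: ∫_{0}^{4} (-3*x - 2) sin(-5*pi*x/4) dx = (56/(5*pi)) - (-8/(5*pi)) = 64/(5*pi).
So ∫_{-4}^{4} ψ(x) sin(-5*pi*x/4) dx = 64/(5*pi).
Hence Im(c_{-5}) = (-1/8)·(64/(5*pi)) = -8/(5*pi).

-8/(5*pi)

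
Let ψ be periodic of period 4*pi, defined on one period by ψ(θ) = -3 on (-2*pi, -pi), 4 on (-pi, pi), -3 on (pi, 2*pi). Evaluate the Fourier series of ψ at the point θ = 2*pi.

-3

θ = 2*pi differs from θ = -2*pi by 1 full period(s), and the series is 4*pi-periodic.
ψ is continuous at θ = -2*pi with value -3, so the series converges to -3 there.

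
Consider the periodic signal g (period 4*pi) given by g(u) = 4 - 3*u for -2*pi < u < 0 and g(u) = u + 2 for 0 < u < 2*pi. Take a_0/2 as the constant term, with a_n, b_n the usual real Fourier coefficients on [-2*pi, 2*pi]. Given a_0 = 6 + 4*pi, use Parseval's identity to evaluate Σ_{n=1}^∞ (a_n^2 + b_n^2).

Parseval: a_0^2/2 + Σ_{n≥1} (a_n^2+b_n^2) = (1/(2*pi)) ∫_{-2*pi}^{2*pi} g(u)^2 du = 20 + 28*pi + 40*pi**2/3.
Subtract a_0^2/2 = 2*(3 + 2*pi)**2: Σ (a_n^2+b_n^2) = 2 + 4*pi + 16*pi**2/3.

2 + 4*pi + 16*pi**2/3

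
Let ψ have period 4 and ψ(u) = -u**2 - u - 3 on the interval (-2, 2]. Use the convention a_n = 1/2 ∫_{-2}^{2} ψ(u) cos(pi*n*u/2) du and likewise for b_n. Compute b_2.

b_2 = 1/2 ∫_{-2}^{2} ψ(u) sin(pi*u) du.
Integrating by parts twice (tabular method), an antiderivative of (-u**2 - u - 3) sin(pi*u) is u**2*cos(pi*u)/pi - 2*u*sin(pi*u)/pi**2 + u*cos(pi*u)/pi - sin(pi*u)/pi**2 - 2*cos(pi*u)/pi**3 + 3*cos(pi*u)/pi; evaluating from -2 to 2: ∫_{-2}^{2} (-u**2 - u - 3) sin(pi*u) du = (-2/pi**3 + 9/pi) - (-2/pi**3 + 5/pi) = 4/pi.
Hence b_2 = (1/2)·(4/pi) = 2/pi.

2/pi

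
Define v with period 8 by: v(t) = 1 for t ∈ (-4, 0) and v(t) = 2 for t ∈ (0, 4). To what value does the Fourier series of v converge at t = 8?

3/2

t = 8 differs from t = 0 by 1 full period(s), and the series is 8-periodic.
At t = 0 the one-sided limits are v(0^-) = 1 and v(0^+) = 2.
By Dirichlet's theorem the series converges to their average, [(1) + (2)]/2 = 3/2.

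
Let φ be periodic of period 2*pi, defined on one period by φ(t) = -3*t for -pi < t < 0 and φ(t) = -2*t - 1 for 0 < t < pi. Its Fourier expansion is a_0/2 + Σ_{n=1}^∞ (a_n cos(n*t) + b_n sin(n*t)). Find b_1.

-5 - 2/pi

b_1 = 1/pi ∫_{-pi}^{pi} φ(t) sin(t) dt.
Split the integral at the breakpoints.
Integrating by parts (boundary term plus one more integral), an antiderivative of (-3*t) sin(t) is 3*t*cos(t) - 3*sin(t); evaluating from -pi to 0: ∫_{-pi}^{0} (-3*t) sin(t) dt = (0) - (3*pi) = -3*pi.
Integrating by parts (boundary term plus one more integral), an antiderivative of (-2*t - 1) sin(t) is 2*t*cos(t) - 2*sin(t) + cos(t); evaluating from 0 to pi: ∫_{0}^{pi} (-2*t - 1) sin(t) dt = (-2*pi - 1) - (1) = -2*pi - 2.
Summing the pieces and multiplying by (1/pi) gives b_1 = -5 - 2/pi.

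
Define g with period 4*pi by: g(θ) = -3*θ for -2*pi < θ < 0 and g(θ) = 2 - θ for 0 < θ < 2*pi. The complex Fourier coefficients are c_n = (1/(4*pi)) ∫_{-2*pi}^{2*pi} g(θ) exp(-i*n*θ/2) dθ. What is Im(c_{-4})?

Since g is real-valued, Im(c_{-4}) = -(1/(4*pi)) ∫_{-2*pi}^{2*pi} g(θ) sin(-2*θ) dθ = b_{4}/2.
Split the integral at the breakpoints.
Integrating by parts (boundary term plus one more integral), an antiderivative of (-3*θ) sin(-2*θ) is -3*θ*cos(2*θ)/2 + 3*sin(2*θ)/4; evaluating from -2*pi to 0: ∫_{-2*pi}^{0} (-3*θ) sin(-2*θ) dθ = (0) - (3*pi) = -3*pi.
Integrating by parts (boundary term plus one more integral), an antiderivative of (2 - θ) sin(-2*θ) is -θ*cos(2*θ)/2 + sin(2*θ)/4 + cos(2*θ); evaluating from 0 to 2*pi: ∫_{0}^{2*pi} (2 - θ) sin(-2*θ) dθ = (1 - pi) - (1) = -pi.
So ∫_{-2*pi}^{2*pi} g(θ) sin(-2*θ) dθ = -4*pi.
Hence Im(c_{-4}) = (-1/(4*pi))·(-4*pi) = 1.

1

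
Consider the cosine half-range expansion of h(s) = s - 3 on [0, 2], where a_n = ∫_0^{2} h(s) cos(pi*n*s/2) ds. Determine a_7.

-8/(49*pi**2)

a_7 = ∫_0^{2} (s - 3) cos(7*pi*s/2) ds.
Integrating by parts (boundary term plus one more integral), an antiderivative of (s - 3) cos(7*pi*s/2) is 2*s*sin(7*pi*s/2)/(7*pi) - 6*sin(7*pi*s/2)/(7*pi) + 4*cos(7*pi*s/2)/(49*pi**2); evaluating from 0 to 2: ∫_{0}^{2} (s - 3) cos(7*pi*s/2) ds = (-4/(49*pi**2)) - (4/(49*pi**2)) = -8/(49*pi**2).
Hence a_7 = -8/(49*pi**2).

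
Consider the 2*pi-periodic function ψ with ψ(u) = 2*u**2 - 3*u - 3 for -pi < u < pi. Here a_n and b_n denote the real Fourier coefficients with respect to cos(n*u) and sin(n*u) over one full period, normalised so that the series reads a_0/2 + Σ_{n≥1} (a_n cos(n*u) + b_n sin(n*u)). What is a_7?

-8/49

a_7 = 1/pi ∫_{-pi}^{pi} ψ(u) cos(7*u) du.
Integrating by parts twice (tabular method), an antiderivative of (2*u**2 - 3*u - 3) cos(7*u) is 2*u**2*sin(7*u)/7 - 3*u*sin(7*u)/7 + 4*u*cos(7*u)/49 - 151*sin(7*u)/343 - 3*cos(7*u)/49; evaluating from -pi to pi: ∫_{-pi}^{pi} (2*u**2 - 3*u - 3) cos(7*u) du = (3/49 - 4*pi/49) - (3/49 + 4*pi/49) = -8*pi/49.
Hence a_7 = (1/pi)·(-8*pi/49) = -8/49.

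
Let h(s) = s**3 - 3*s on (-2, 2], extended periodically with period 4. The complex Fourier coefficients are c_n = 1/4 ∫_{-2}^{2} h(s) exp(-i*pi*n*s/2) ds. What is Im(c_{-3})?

Since h is real-valued, Im(c_{-3}) = -1/4 ∫_{-2}^{2} h(s) sin(-3*pi*s/2) ds = b_{3}/2.
h is odd and sin(-3*pi*s/2) is odd, so the integrand is even: ∫_{-2}^{2} h(s) sin(-3*pi*s/2) ds = 2∫_0^{2} h(s) sin(-3*pi*s/2) ds.
Integrating by parts three times (tabular method), an antiderivative of (s**3 - 3*s) sin(-3*pi*s/2) is 2*s**3*cos(3*pi*s/2)/(3*pi) - 4*s**2*sin(3*pi*s/2)/(3*pi**2) - 2*s*cos(3*pi*s/2)/pi - 16*s*cos(3*pi*s/2)/(9*pi**3) + 32*sin(3*pi*s/2)/(27*pi**4) + 4*sin(3*pi*s/2)/(3*pi**2); evaluating from 0 to 2: ∫_{0}^{2} (s**3 - 3*s) sin(-3*pi*s/2) ds = (4*(8 - 3*pi**2)/(9*pi**3)) - (0) = 4*(8 - 3*pi**2)/(9*pi**3).
So ∫_{-2}^{2} h(s) sin(-3*pi*s/2) ds = 8*(8 - 3*pi**2)/(9*pi**3).
Hence Im(c_{-3}) = (-1/4)·(8*(8 - 3*pi**2)/(9*pi**3)) = 2*(-8 + 3*pi**2)/(9*pi**3).

2*(-8 + 3*pi**2)/(9*pi**3)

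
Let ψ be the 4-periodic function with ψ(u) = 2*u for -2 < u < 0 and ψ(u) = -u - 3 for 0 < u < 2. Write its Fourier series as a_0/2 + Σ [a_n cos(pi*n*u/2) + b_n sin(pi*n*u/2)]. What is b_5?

b_5 = 1/2 ∫_{-2}^{2} ψ(u) sin(5*pi*u/2) du.
Split the integral at the breakpoints.
Integrating by parts (boundary term plus one more integral), an antiderivative of (2*u) sin(5*pi*u/2) is -4*u*cos(5*pi*u/2)/(5*pi) + 8*sin(5*pi*u/2)/(25*pi**2); evaluating from -2 to 0: ∫_{-2}^{0} (2*u) sin(5*pi*u/2) du = (0) - (-8/(5*pi)) = 8/(5*pi).
Integrating by parts (boundary term plus one more integral), an antiderivative of (-u - 3) sin(5*pi*u/2) is 2*u*cos(5*pi*u/2)/(5*pi) - 4*sin(5*pi*u/2)/(25*pi**2) + 6*cos(5*pi*u/2)/(5*pi); evaluating from 0 to 2: ∫_{0}^{2} (-u - 3) sin(5*pi*u/2) du = (-2/pi) - (6/(5*pi)) = -16/(5*pi).
Summing the pieces and multiplying by (1/2) gives b_5 = -4/(5*pi).

-4/(5*pi)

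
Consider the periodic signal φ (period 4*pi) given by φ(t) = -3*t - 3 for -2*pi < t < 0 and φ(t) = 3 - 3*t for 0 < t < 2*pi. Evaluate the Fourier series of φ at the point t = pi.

φ is continuous at t = pi with value 3 - 3*pi, so the series converges to 3 - 3*pi there.

3 - 3*pi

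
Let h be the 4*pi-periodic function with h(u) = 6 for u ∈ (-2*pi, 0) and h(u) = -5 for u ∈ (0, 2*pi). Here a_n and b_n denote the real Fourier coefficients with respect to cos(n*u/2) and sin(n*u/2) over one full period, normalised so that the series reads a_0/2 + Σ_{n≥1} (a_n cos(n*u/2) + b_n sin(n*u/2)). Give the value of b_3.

-22/(3*pi)

b_3 = (1/(2*pi)) ∫_{-2*pi}^{2*pi} h(u) sin(3*u/2) du.
Split the integral at the breakpoints.
Directly, an antiderivative of (6) sin(3*u/2) is -4*cos(3*u/2); evaluating from -2*pi to 0: ∫_{-2*pi}^{0} (6) sin(3*u/2) du = (-4) - (4) = -8.
Directly, an antiderivative of (-5) sin(3*u/2) is 10*cos(3*u/2)/3; evaluating from 0 to 2*pi: ∫_{0}^{2*pi} (-5) sin(3*u/2) du = (-10/3) - (10/3) = -20/3.
Summing the pieces and multiplying by (1/(2*pi)) gives b_3 = -22/(3*pi).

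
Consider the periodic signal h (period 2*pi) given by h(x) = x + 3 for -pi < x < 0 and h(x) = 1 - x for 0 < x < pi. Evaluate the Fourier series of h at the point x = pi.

2 - pi

At x = pi the one-sided limits are h(pi^-) = 1 - pi and h(pi^+) = 3 - pi.
By Dirichlet's theorem the series converges to their average, [(1 - pi) + (3 - pi)]/2 = 2 - pi.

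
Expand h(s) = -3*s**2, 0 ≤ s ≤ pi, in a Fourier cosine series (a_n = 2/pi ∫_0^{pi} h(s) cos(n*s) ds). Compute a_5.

a_5 = 2/pi ∫_0^{pi} (-3*s**2) cos(5*s) ds.
Integrating by parts twice (tabular method), an antiderivative of (-3*s**2) cos(5*s) is -3*s**2*sin(5*s)/5 - 6*s*cos(5*s)/25 + 6*sin(5*s)/125; evaluating from 0 to pi: ∫_{0}^{pi} (-3*s**2) cos(5*s) ds = (6*pi/25) - (0) = 6*pi/25.
Hence a_5 = (2/pi)·(6*pi/25) = 12/25.

12/25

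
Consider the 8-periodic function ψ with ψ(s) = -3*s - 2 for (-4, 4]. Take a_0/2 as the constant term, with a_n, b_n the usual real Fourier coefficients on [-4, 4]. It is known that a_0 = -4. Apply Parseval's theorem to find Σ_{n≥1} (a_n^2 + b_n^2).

96

Parseval: a_0^2/2 + Σ_{n≥1} (a_n^2+b_n^2) = 1/4 ∫_{-4}^{4} ψ(s)^2 ds = 104.
Subtract a_0^2/2 = 8: Σ (a_n^2+b_n^2) = 96.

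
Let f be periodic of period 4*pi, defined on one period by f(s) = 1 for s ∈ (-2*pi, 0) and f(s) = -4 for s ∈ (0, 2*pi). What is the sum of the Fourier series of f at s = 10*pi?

-3/2

s = 10*pi differs from s = 2*pi by 2 full period(s), and the series is 4*pi-periodic.
At s = 2*pi the one-sided limits are f(2*pi^-) = -4 and f(2*pi^+) = 1.
By Dirichlet's theorem the series converges to their average, [(-4) + (1)]/2 = -3/2.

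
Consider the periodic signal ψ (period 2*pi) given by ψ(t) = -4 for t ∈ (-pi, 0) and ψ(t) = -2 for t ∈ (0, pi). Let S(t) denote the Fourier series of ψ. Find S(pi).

t = pi differs from t = -pi by 1 full period(s), and the series is 2*pi-periodic.
At t = -pi the one-sided limits are ψ(-pi^-) = -2 and ψ(-pi^+) = -4.
By Dirichlet's theorem the series converges to their average, [(-2) + (-4)]/2 = -3.

-3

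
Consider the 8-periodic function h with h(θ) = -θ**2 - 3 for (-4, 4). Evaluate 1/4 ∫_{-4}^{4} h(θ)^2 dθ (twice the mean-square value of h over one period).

1/4 ∫_{-4}^{4} h(θ)^2 dθ = 1/4 · (3688/5) = 922/5.

922/5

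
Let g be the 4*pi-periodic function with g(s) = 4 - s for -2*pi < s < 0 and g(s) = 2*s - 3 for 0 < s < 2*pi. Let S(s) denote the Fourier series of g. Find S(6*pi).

1/2 + 3*pi

s = 6*pi differs from s = -2*pi by 2 full period(s), and the series is 4*pi-periodic.
At s = -2*pi the one-sided limits are g(-2*pi^-) = -3 + 4*pi and g(-2*pi^+) = 4 + 2*pi.
By Dirichlet's theorem the series converges to their average, [(-3 + 4*pi) + (4 + 2*pi)]/2 = 1/2 + 3*pi.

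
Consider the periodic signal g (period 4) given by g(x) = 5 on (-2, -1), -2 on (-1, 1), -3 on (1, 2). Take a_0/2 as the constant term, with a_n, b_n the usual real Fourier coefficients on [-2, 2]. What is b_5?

-8/(5*pi)

b_5 = 1/2 ∫_{-2}^{2} g(x) sin(5*pi*x/2) dx.
Split the integral at the breakpoints.
Directly, an antiderivative of (5) sin(5*pi*x/2) is -2*cos(5*pi*x/2)/pi; evaluating from -2 to -1: ∫_{-2}^{-1} (5) sin(5*pi*x/2) dx = (0) - (2/pi) = -2/pi.
Directly, an antiderivative of (-2) sin(5*pi*x/2) is 4*cos(5*pi*x/2)/(5*pi); evaluating from -1 to 1: ∫_{-1}^{1} (-2) sin(5*pi*x/2) dx = (0) - (0) = 0.
Directly, an antiderivative of (-3) sin(5*pi*x/2) is 6*cos(5*pi*x/2)/(5*pi); evaluating from 1 to 2: ∫_{1}^{2} (-3) sin(5*pi*x/2) dx = (-6/(5*pi)) - (0) = -6/(5*pi).
Summing the pieces and multiplying by (1/2) gives b_5 = -8/(5*pi).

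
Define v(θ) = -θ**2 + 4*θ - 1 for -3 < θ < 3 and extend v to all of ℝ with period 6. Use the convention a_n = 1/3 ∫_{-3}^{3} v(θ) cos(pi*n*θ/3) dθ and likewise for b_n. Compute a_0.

a_0 = 1/3 ∫_{-3}^{3} v(θ) dθ = 1/3 · (-24) = -8.

-8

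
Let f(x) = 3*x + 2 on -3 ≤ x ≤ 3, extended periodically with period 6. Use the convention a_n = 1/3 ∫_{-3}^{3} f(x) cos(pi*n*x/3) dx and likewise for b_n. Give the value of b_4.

-9/(2*pi)

b_4 = 1/3 ∫_{-3}^{3} f(x) sin(4*pi*x/3) dx.
Integrating by parts (boundary term plus one more integral), an antiderivative of (3*x + 2) sin(4*pi*x/3) is -9*x*cos(4*pi*x/3)/(4*pi) + 27*sin(4*pi*x/3)/(16*pi**2) - 3*cos(4*pi*x/3)/(2*pi); evaluating from -3 to 3: ∫_{-3}^{3} (3*x + 2) sin(4*pi*x/3) dx = (-33/(4*pi)) - (21/(4*pi)) = -27/(2*pi).
Hence b_4 = (1/3)·(-27/(2*pi)) = -9/(2*pi).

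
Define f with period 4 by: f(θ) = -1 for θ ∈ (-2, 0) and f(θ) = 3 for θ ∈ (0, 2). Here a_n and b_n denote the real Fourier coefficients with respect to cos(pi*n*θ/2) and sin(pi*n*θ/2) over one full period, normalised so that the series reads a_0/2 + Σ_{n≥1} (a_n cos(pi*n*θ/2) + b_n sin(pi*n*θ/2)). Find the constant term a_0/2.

a_0 = 1/2 ∫_{-2}^{2} f(θ) dθ = 1/2 · (4) = 2.
So the constant term a_0/2 = 1.

1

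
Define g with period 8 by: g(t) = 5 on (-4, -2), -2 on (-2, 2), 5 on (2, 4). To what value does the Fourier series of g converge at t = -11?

t = -11 differs from t = -3 by -1 full period(s), and the series is 8-periodic.
g is continuous at t = -3 with value 5, so the series converges to 5 there.

5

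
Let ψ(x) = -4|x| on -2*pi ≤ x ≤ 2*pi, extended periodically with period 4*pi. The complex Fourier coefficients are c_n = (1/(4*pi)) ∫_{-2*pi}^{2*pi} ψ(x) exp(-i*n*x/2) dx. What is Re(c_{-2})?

0

Since ψ is real-valued, Re(c_{-2}) = (1/(4*pi)) ∫_{-2*pi}^{2*pi} ψ(x) cos(-x) dx = a_{2}/2.
ψ is even and cos(-x) is even, so the integrand is even: ∫_{-2*pi}^{2*pi} ψ(x) cos(-x) dx = 2∫_0^{2*pi} ψ(x) cos(-x) dx.
Integrating by parts (boundary term plus one more integral), an antiderivative of (-4*x) cos(-x) is -4*x*sin(x) - 4*cos(x); evaluating from 0 to 2*pi: ∫_{0}^{2*pi} (-4*x) cos(-x) dx = (-4) - (-4) = 0.
So ∫_{-2*pi}^{2*pi} ψ(x) cos(-x) dx = 0.
Hence Re(c_{-2}) = (1/(4*pi))·(0) = 0.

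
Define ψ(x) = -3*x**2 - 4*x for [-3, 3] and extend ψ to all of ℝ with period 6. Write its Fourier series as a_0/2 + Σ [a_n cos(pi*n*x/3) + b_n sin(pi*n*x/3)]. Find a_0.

a_0 = 1/3 ∫_{-3}^{3} ψ(x) dx = 1/3 · (-54) = -18.

-18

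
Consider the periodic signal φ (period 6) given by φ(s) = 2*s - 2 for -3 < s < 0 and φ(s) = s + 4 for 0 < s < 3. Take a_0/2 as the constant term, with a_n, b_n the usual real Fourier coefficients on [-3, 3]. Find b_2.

b_2 = 1/3 ∫_{-3}^{3} φ(s) sin(2*pi*s/3) ds.
Split the integral at the breakpoints.
Integrating by parts (boundary term plus one more integral), an antiderivative of (2*s - 2) sin(2*pi*s/3) is -3*s*cos(2*pi*s/3)/pi + 9*sin(2*pi*s/3)/(2*pi**2) + 3*cos(2*pi*s/3)/pi; evaluating from -3 to 0: ∫_{-3}^{0} (2*s - 2) sin(2*pi*s/3) ds = (3/pi) - (12/pi) = -9/pi.
Integrating by parts (boundary term plus one more integral), an antiderivative of (s + 4) sin(2*pi*s/3) is -3*s*cos(2*pi*s/3)/(2*pi) + 9*sin(2*pi*s/3)/(4*pi**2) - 6*cos(2*pi*s/3)/pi; evaluating from 0 to 3: ∫_{0}^{3} (s + 4) sin(2*pi*s/3) ds = (-21/(2*pi)) - (-6/pi) = -9/(2*pi).
Summing the pieces and multiplying by (1/3) gives b_2 = -9/(2*pi).

-9/(2*pi)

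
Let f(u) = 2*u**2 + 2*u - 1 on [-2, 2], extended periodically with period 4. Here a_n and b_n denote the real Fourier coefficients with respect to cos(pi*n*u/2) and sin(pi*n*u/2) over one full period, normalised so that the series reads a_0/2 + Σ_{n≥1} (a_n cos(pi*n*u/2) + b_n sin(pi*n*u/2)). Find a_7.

a_7 = 1/2 ∫_{-2}^{2} f(u) cos(7*pi*u/2) du.
Integrating by parts twice (tabular method), an antiderivative of (2*u**2 + 2*u - 1) cos(7*pi*u/2) is 4*u**2*sin(7*pi*u/2)/(7*pi) + 4*u*sin(7*pi*u/2)/(7*pi) + 16*u*cos(7*pi*u/2)/(49*pi**2) - 2*sin(7*pi*u/2)/(7*pi) - 32*sin(7*pi*u/2)/(343*pi**3) + 8*cos(7*pi*u/2)/(49*pi**2); evaluating from -2 to 2: ∫_{-2}^{2} (2*u**2 + 2*u - 1) cos(7*pi*u/2) du = (-40/(49*pi**2)) - (24/(49*pi**2)) = -64/(49*pi**2).
Hence a_7 = (1/2)·(-64/(49*pi**2)) = -32/(49*pi**2).

-32/(49*pi**2)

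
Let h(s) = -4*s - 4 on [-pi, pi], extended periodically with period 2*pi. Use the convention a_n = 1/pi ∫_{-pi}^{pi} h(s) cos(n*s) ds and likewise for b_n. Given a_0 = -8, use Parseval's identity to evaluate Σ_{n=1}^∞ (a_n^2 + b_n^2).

Parseval: a_0^2/2 + Σ_{n≥1} (a_n^2+b_n^2) = 1/pi ∫_{-pi}^{pi} h(s)^2 ds = 32 + 32*pi**2/3.
Subtract a_0^2/2 = 32: Σ (a_n^2+b_n^2) = 32*pi**2/3.

32*pi**2/3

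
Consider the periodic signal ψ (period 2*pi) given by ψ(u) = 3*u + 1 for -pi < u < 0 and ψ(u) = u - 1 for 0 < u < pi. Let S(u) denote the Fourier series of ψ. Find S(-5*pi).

-pi

u = -5*pi differs from u = -pi by -2 full period(s), and the series is 2*pi-periodic.
At u = -pi the one-sided limits are ψ(-pi^-) = -1 + pi and ψ(-pi^+) = 1 - 3*pi.
By Dirichlet's theorem the series converges to their average, [(-1 + pi) + (1 - 3*pi)]/2 = -pi.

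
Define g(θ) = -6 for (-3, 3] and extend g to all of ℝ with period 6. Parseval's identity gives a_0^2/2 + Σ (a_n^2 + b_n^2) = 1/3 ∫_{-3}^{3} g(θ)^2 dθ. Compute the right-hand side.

72

1/3 ∫_{-3}^{3} g(θ)^2 dθ = 1/3 · (216) = 72.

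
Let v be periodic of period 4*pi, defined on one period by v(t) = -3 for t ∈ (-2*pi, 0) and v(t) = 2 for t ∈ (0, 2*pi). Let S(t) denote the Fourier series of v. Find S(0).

-1/2

At t = 0 the one-sided limits are v(0^-) = -3 and v(0^+) = 2.
By Dirichlet's theorem the series converges to their average, [(-3) + (2)]/2 = -1/2.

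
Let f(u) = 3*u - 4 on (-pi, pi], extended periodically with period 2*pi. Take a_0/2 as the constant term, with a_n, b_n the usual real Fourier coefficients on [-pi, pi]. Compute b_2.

-3

b_2 = 1/pi ∫_{-pi}^{pi} f(u) sin(2*u) du.
Integrating by parts (boundary term plus one more integral), an antiderivative of (3*u - 4) sin(2*u) is -3*u*cos(2*u)/2 + 3*sin(2*u)/4 + 2*cos(2*u); evaluating from -pi to pi: ∫_{-pi}^{pi} (3*u - 4) sin(2*u) du = (2 - 3*pi/2) - (2 + 3*pi/2) = -3*pi.
Hence b_2 = (1/pi)·(-3*pi) = -3.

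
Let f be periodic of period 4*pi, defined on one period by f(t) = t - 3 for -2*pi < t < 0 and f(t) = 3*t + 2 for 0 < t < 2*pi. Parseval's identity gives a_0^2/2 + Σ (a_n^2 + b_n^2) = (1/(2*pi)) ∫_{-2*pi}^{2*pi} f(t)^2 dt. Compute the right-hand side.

(1/(2*pi)) ∫_{-2*pi}^{2*pi} f(t)^2 dt = (1/(2*pi)) · (2*pi*(39 + 54*pi + 40*pi**2)/3) = 13 + 18*pi + 40*pi**2/3.

13 + 18*pi + 40*pi**2/3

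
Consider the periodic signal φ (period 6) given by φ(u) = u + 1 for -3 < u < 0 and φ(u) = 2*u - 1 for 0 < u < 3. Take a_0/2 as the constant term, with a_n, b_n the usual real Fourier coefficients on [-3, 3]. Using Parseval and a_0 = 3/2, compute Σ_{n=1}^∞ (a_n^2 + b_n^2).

Parseval: a_0^2/2 + Σ_{n≥1} (a_n^2+b_n^2) = 1/3 ∫_{-3}^{3} φ(u)^2 du = 8.
Subtract a_0^2/2 = 9/8: Σ (a_n^2+b_n^2) = 55/8.

55/8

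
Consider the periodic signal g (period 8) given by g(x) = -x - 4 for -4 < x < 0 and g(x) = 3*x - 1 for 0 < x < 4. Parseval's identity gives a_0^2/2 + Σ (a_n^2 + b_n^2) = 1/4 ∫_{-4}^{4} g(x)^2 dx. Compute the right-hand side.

127/3

1/4 ∫_{-4}^{4} g(x)^2 dx = 1/4 · (508/3) = 127/3.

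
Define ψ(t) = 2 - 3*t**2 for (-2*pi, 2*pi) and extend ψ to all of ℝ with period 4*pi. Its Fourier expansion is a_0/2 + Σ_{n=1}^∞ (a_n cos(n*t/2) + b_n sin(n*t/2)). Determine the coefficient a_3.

16/3

a_3 = (1/(2*pi)) ∫_{-2*pi}^{2*pi} ψ(t) cos(3*t/2) dt.
ψ is even and cos(3*t/2) is even, so the integrand is even and a_3 = 1/pi ∫_0^{2*pi} ψ(t) cos(3*t/2) dt.
Integrating by parts twice (tabular method), an antiderivative of (2 - 3*t**2) cos(3*t/2) is -2*t**2*sin(3*t/2) - 8*t*cos(3*t/2)/3 + 28*sin(3*t/2)/9; evaluating from 0 to 2*pi: ∫_{0}^{2*pi} (2 - 3*t**2) cos(3*t/2) dt = (16*pi/3) - (0) = 16*pi/3.
Hence a_3 = (1/pi)·(16*pi/3) = 16/3.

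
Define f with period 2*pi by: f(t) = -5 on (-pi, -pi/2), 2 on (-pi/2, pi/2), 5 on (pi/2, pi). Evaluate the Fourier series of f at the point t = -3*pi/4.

-5

f is continuous at t = -3*pi/4 with value -5, so the series converges to -5 there.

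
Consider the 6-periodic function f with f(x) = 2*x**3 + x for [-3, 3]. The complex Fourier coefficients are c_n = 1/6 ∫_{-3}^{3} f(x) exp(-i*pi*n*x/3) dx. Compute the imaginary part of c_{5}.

Since f is real-valued, Im(c_{5}) = -1/6 ∫_{-3}^{3} f(x) sin(5*pi*x/3) dx = -b_{5}/2.
f is odd and sin(5*pi*x/3) is odd, so the integrand is even: ∫_{-3}^{3} f(x) sin(5*pi*x/3) dx = 2∫_0^{3} f(x) sin(5*pi*x/3) dx.
Integrating by parts three times (tabular method), an antiderivative of (2*x**3 + x) sin(5*pi*x/3) is -6*x**3*cos(5*pi*x/3)/(5*pi) + 54*x**2*sin(5*pi*x/3)/(25*pi**2) - 3*x*cos(5*pi*x/3)/(5*pi) + 324*x*cos(5*pi*x/3)/(125*pi**3) - 972*sin(5*pi*x/3)/(625*pi**4) + 9*sin(5*pi*x/3)/(25*pi**2); evaluating from 0 to 3: ∫_{0}^{3} (2*x**3 + x) sin(5*pi*x/3) dx = (9*(-108 + 475*pi**2)/(125*pi**3)) - (0) = 9*(-108 + 475*pi**2)/(125*pi**3).
So ∫_{-3}^{3} f(x) sin(5*pi*x/3) dx = 18*(-108 + 475*pi**2)/(125*pi**3).
Hence Im(c_{5}) = (-1/6)·(18*(-108 + 475*pi**2)/(125*pi**3)) = 3*(108 - 475*pi**2)/(125*pi**3).

3*(108 - 475*pi**2)/(125*pi**3)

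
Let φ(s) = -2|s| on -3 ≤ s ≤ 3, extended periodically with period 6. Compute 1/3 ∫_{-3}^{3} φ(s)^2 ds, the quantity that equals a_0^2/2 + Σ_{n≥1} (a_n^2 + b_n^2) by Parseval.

1/3 ∫_{-3}^{3} φ(s)^2 ds = 1/3 · (72) = 24.

24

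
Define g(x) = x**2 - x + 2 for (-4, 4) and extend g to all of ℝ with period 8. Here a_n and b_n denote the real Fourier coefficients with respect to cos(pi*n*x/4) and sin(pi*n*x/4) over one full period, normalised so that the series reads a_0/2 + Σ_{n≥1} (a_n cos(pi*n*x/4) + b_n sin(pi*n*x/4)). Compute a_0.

44/3

a_0 = 1/4 ∫_{-4}^{4} g(x) dx = 1/4 · (176/3) = 44/3.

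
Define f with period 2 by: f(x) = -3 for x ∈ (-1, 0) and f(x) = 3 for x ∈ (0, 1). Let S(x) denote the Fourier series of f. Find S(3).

0

x = 3 differs from x = -1 by 2 full period(s), and the series is 2-periodic.
At x = -1 the one-sided limits are f(-1^-) = 3 and f(-1^+) = -3.
By Dirichlet's theorem the series converges to their average, [(3) + (-3)]/2 = 0.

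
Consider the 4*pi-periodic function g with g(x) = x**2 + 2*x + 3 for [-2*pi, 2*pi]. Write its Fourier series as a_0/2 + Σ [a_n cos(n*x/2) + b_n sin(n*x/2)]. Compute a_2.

a_2 = (1/(2*pi)) ∫_{-2*pi}^{2*pi} g(x) cos(x) dx.
Integrating by parts twice (tabular method), an antiderivative of (x**2 + 2*x + 3) cos(x) is x**2*sin(x) + 2*x*sin(x) + 2*x*cos(x) + sin(x) + 2*cos(x); evaluating from -2*pi to 2*pi: ∫_{-2*pi}^{2*pi} (x**2 + 2*x + 3) cos(x) dx = (2 + 4*pi) - (2 - 4*pi) = 8*pi.
Hence a_2 = (1/(2*pi))·(8*pi) = 4.

4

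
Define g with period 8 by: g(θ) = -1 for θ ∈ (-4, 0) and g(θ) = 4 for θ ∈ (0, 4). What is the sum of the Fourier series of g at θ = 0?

At θ = 0 the one-sided limits are g(0^-) = -1 and g(0^+) = 4.
By Dirichlet's theorem the series converges to their average, [(-1) + (4)]/2 = 3/2.

3/2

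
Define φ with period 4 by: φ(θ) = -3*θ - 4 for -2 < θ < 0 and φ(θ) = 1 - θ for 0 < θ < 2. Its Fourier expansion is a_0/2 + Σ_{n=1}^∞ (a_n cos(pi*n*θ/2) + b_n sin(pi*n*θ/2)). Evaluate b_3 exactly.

b_3 = 1/2 ∫_{-2}^{2} φ(θ) sin(3*pi*θ/2) dθ.
Split the integral at the breakpoints.
Integrating by parts (boundary term plus one more integral), an antiderivative of (-3*θ - 4) sin(3*pi*θ/2) is 2*θ*cos(3*pi*θ/2)/pi - 4*sin(3*pi*θ/2)/(3*pi**2) + 8*cos(3*pi*θ/2)/(3*pi); evaluating from -2 to 0: ∫_{-2}^{0} (-3*θ - 4) sin(3*pi*θ/2) dθ = (8/(3*pi)) - (4/(3*pi)) = 4/(3*pi).
Integrating by parts (boundary term plus one more integral), an antiderivative of (1 - θ) sin(3*pi*θ/2) is 2*θ*cos(3*pi*θ/2)/(3*pi) - 4*sin(3*pi*θ/2)/(9*pi**2) - 2*cos(3*pi*θ/2)/(3*pi); evaluating from 0 to 2: ∫_{0}^{2} (1 - θ) sin(3*pi*θ/2) dθ = (-2/(3*pi)) - (-2/(3*pi)) = 0.
Summing the pieces and multiplying by (1/2) gives b_3 = 2/(3*pi).

2/(3*pi)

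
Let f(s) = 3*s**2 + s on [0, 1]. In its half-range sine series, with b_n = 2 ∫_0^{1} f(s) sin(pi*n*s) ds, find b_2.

b_2 = 2 ∫_0^{1} (3*s**2 + s) sin(2*pi*s) ds.
Integrating by parts twice (tabular method), an antiderivative of (3*s**2 + s) sin(2*pi*s) is -3*s**2*cos(2*pi*s)/(2*pi) + 3*s*sin(2*pi*s)/(2*pi**2) - s*cos(2*pi*s)/(2*pi) + sin(2*pi*s)/(4*pi**2) + 3*cos(2*pi*s)/(4*pi**3); evaluating from 0 to 1: ∫_{0}^{1} (3*s**2 + s) sin(2*pi*s) ds = (-2/pi + 3/(4*pi**3)) - (3/(4*pi**3)) = -2/pi.
Hence b_2 = 2·(-2/pi) = -4/pi.

-4/pi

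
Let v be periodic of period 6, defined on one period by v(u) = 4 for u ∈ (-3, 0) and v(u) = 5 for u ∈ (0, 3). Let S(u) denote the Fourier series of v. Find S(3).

9/2

At u = 3 the one-sided limits are v(3^-) = 5 and v(3^+) = 4.
By Dirichlet's theorem the series converges to their average, [(5) + (4)]/2 = 9/2.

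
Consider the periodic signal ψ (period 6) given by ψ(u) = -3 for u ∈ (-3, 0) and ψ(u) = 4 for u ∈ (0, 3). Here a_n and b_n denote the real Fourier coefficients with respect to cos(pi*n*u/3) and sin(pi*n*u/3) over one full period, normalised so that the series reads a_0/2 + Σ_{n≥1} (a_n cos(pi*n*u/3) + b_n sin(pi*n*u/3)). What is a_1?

a_1 = 1/3 ∫_{-3}^{3} ψ(u) cos(pi*u/3) du.
Split the integral at the breakpoints.
Directly, an antiderivative of (-3) cos(pi*u/3) is -9*sin(pi*u/3)/pi; evaluating from -3 to 0: ∫_{-3}^{0} (-3) cos(pi*u/3) du = (0) - (0) = 0.
Directly, an antiderivative of (4) cos(pi*u/3) is 12*sin(pi*u/3)/pi; evaluating from 0 to 3: ∫_{0}^{3} (4) cos(pi*u/3) du = (0) - (0) = 0.
Summing the pieces and multiplying by (1/3) gives a_1 = 0.

0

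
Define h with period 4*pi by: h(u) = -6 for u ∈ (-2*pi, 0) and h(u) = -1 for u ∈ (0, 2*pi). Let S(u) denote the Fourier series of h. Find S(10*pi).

-7/2

u = 10*pi differs from u = 2*pi by 2 full period(s), and the series is 4*pi-periodic.
At u = 2*pi the one-sided limits are h(2*pi^-) = -1 and h(2*pi^+) = -6.
By Dirichlet's theorem the series converges to their average, [(-1) + (-6)]/2 = -7/2.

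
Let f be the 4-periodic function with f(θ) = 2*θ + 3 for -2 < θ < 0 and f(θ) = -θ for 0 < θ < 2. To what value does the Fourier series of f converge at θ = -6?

-3/2

θ = -6 differs from θ = -2 by -1 full period(s), and the series is 4-periodic.
At θ = -2 the one-sided limits are f(-2^-) = -2 and f(-2^+) = -1.
By Dirichlet's theorem the series converges to their average, [(-2) + (-1)]/2 = -3/2.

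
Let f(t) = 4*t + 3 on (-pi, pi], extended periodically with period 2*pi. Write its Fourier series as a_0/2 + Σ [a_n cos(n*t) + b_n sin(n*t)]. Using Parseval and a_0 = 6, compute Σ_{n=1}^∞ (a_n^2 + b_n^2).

Parseval: a_0^2/2 + Σ_{n≥1} (a_n^2+b_n^2) = 1/pi ∫_{-pi}^{pi} f(t)^2 dt = 18 + 32*pi**2/3.
Subtract a_0^2/2 = 18: Σ (a_n^2+b_n^2) = 32*pi**2/3.

32*pi**2/3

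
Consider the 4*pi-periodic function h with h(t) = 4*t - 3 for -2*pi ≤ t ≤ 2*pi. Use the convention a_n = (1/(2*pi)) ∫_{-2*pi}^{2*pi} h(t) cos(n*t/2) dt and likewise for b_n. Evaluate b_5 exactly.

b_5 = (1/(2*pi)) ∫_{-2*pi}^{2*pi} h(t) sin(5*t/2) dt.
Integrating by parts (boundary term plus one more integral), an antiderivative of (4*t - 3) sin(5*t/2) is -8*t*cos(5*t/2)/5 + 16*sin(5*t/2)/25 + 6*cos(5*t/2)/5; evaluating from -2*pi to 2*pi: ∫_{-2*pi}^{2*pi} (4*t - 3) sin(5*t/2) dt = (-6/5 + 16*pi/5) - (-16*pi/5 - 6/5) = 32*pi/5.
Hence b_5 = (1/(2*pi))·(32*pi/5) = 16/5.

16/5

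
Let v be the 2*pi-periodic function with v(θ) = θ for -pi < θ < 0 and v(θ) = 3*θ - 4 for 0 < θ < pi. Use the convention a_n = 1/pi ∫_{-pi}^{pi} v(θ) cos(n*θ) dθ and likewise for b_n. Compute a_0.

a_0 = 1/pi ∫_{-pi}^{pi} v(θ) dθ = 1/pi · (pi*(-4 + pi)) = -4 + pi.

-4 + pi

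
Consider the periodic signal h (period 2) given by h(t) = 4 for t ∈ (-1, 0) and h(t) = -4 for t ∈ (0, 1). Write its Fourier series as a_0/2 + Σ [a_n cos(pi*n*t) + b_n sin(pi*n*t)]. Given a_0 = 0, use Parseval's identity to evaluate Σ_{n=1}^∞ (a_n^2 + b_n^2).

Parseval: a_0^2/2 + Σ_{n≥1} (a_n^2+b_n^2) = ∫_{-1}^{1} h(t)^2 dt = 32.
Subtract a_0^2/2 = 0: Σ (a_n^2+b_n^2) = 32.

32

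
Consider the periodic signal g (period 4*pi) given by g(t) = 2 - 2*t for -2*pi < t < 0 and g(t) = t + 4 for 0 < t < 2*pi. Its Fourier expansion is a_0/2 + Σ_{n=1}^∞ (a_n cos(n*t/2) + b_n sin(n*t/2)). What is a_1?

-12/pi

a_1 = (1/(2*pi)) ∫_{-2*pi}^{2*pi} g(t) cos(t/2) dt.
Split the integral at the breakpoints.
Integrating by parts (boundary term plus one more integral), an antiderivative of (2 - 2*t) cos(t/2) is -4*t*sin(t/2) + 4*sin(t/2) - 8*cos(t/2); evaluating from -2*pi to 0: ∫_{-2*pi}^{0} (2 - 2*t) cos(t/2) dt = (-8) - (8) = -16.
Integrating by parts (boundary term plus one more integral), an antiderivative of (t + 4) cos(t/2) is 2*t*sin(t/2) + 8*sin(t/2) + 4*cos(t/2); evaluating from 0 to 2*pi: ∫_{0}^{2*pi} (t + 4) cos(t/2) dt = (-4) - (4) = -8.
Summing the pieces and multiplying by (1/(2*pi)) gives a_1 = -12/pi.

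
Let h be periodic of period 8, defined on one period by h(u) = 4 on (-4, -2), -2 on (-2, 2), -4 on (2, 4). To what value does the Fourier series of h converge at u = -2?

1

At u = -2 the one-sided limits are h(-2^-) = 4 and h(-2^+) = -2.
By Dirichlet's theorem the series converges to their average, [(4) + (-2)]/2 = 1.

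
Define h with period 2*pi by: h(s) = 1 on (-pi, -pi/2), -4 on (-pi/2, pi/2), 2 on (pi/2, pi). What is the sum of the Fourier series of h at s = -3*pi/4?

1

h is continuous at s = -3*pi/4 with value 1, so the series converges to 1 there.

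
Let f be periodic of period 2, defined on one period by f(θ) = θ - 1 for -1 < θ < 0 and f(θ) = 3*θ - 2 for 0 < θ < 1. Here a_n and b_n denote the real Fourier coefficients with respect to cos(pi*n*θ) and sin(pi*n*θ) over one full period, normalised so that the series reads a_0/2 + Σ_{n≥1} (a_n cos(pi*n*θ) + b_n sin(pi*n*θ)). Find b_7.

b_7 = ∫_{-1}^{1} f(θ) sin(7*pi*θ) dθ.
Split the integral at the breakpoints.
Integrating by parts (boundary term plus one more integral), an antiderivative of (θ - 1) sin(7*pi*θ) is -θ*cos(7*pi*θ)/(7*pi) + sin(7*pi*θ)/(49*pi**2) + cos(7*pi*θ)/(7*pi); evaluating from -1 to 0: ∫_{-1}^{0} (θ - 1) sin(7*pi*θ) dθ = (1/(7*pi)) - (-2/(7*pi)) = 3/(7*pi).
Integrating by parts (boundary term plus one more integral), an antiderivative of (3*θ - 2) sin(7*pi*θ) is -3*θ*cos(7*pi*θ)/(7*pi) + 3*sin(7*pi*θ)/(49*pi**2) + 2*cos(7*pi*θ)/(7*pi); evaluating from 0 to 1: ∫_{0}^{1} (3*θ - 2) sin(7*pi*θ) dθ = (1/(7*pi)) - (2/(7*pi)) = -1/(7*pi).
Summing the pieces gives b_7 = 2/(7*pi).

2/(7*pi)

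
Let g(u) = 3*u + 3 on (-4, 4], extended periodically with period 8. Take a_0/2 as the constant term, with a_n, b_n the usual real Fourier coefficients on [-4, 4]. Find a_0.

6

a_0 = 1/4 ∫_{-4}^{4} g(u) du = 1/4 · (24) = 6.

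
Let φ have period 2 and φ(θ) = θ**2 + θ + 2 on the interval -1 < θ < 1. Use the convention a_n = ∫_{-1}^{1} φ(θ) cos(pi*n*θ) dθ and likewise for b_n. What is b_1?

b_1 = ∫_{-1}^{1} φ(θ) sin(pi*θ) dθ.
Integrating by parts twice (tabular method), an antiderivative of (θ**2 + θ + 2) sin(pi*θ) is -θ**2*cos(pi*θ)/pi + 2*θ*sin(pi*θ)/pi**2 - θ*cos(pi*θ)/pi + sin(pi*θ)/pi**2 - 2*cos(pi*θ)/pi + 2*cos(pi*θ)/pi**3; evaluating from -1 to 1: ∫_{-1}^{1} (θ**2 + θ + 2) sin(pi*θ) dθ = (-2/pi**3 + 4/pi) - (-2/pi**3 + 2/pi) = 2/pi.
Hence b_1 = 2/pi.

2/pi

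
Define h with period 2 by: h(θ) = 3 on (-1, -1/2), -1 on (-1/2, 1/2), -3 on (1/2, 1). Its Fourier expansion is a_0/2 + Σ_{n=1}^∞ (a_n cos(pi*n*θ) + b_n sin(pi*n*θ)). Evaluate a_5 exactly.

a_5 = ∫_{-1}^{1} h(θ) cos(5*pi*θ) dθ.
Split the integral at the breakpoints.
Directly, an antiderivative of (3) cos(5*pi*θ) is 3*sin(5*pi*θ)/(5*pi); evaluating from -1 to -1/2: ∫_{-1}^{-1/2} (3) cos(5*pi*θ) dθ = (-3/(5*pi)) - (0) = -3/(5*pi).
Directly, an antiderivative of (-1) cos(5*pi*θ) is -sin(5*pi*θ)/(5*pi); evaluating from -1/2 to 1/2: ∫_{-1/2}^{1/2} (-1) cos(5*pi*θ) dθ = (-1/(5*pi)) - (1/(5*pi)) = -2/(5*pi).
Directly, an antiderivative of (-3) cos(5*pi*θ) is -3*sin(5*pi*θ)/(5*pi); evaluating from 1/2 to 1: ∫_{1/2}^{1} (-3) cos(5*pi*θ) dθ = (0) - (-3/(5*pi)) = 3/(5*pi).
Summing the pieces gives a_5 = -2/(5*pi).

-2/(5*pi)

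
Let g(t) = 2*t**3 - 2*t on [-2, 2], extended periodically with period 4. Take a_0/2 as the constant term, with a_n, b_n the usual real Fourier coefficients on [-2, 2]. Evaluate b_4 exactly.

-6/pi + 3/pi**3

b_4 = 1/2 ∫_{-2}^{2} g(t) sin(2*pi*t) dt.
g is odd and sin(2*pi*t) is odd, so the integrand is even and b_4 = ∫_0^{2} g(t) sin(2*pi*t) dt.
Integrating by parts three times (tabular method), an antiderivative of (2*t**3 - 2*t) sin(2*pi*t) is -t**3*cos(2*pi*t)/pi + 3*t**2*sin(2*pi*t)/(2*pi**2) + 3*t*cos(2*pi*t)/(2*pi**3) + t*cos(2*pi*t)/pi - sin(2*pi*t)/(2*pi**2) - 3*sin(2*pi*t)/(4*pi**4); evaluating from 0 to 2: ∫_{0}^{2} (2*t**3 - 2*t) sin(2*pi*t) dt = (-6/pi + 3/pi**3) - (0) = -6/pi + 3/pi**3.
Hence b_4 = -6/pi + 3/pi**3.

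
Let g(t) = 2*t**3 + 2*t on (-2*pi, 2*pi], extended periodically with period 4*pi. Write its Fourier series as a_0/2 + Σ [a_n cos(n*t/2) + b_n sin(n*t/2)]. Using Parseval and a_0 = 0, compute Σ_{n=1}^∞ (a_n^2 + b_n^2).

32*pi**2*(35 + 168*pi**2 + 240*pi**4)/105

Parseval: a_0^2/2 + Σ_{n≥1} (a_n^2+b_n^2) = (1/(2*pi)) ∫_{-2*pi}^{2*pi} g(t)^2 dt = 32*pi**2*(35 + 168*pi**2 + 240*pi**4)/105.
Subtract a_0^2/2 = 0: Σ (a_n^2+b_n^2) = 32*pi**2*(35 + 168*pi**2 + 240*pi**4)/105.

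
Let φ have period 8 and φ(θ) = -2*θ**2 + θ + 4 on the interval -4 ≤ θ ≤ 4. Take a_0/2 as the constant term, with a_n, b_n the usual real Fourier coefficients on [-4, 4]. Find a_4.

a_4 = 1/4 ∫_{-4}^{4} φ(θ) cos(pi*θ) dθ.
Integrating by parts twice (tabular method), an antiderivative of (-2*θ**2 + θ + 4) cos(pi*θ) is -2*θ**2*sin(pi*θ)/pi + θ*sin(pi*θ)/pi - 4*θ*cos(pi*θ)/pi**2 + 4*sin(pi*θ)/pi**3 + 4*sin(pi*θ)/pi + cos(pi*θ)/pi**2; evaluating from -4 to 4: ∫_{-4}^{4} (-2*θ**2 + θ + 4) cos(pi*θ) dθ = (-15/pi**2) - (17/pi**2) = -32/pi**2.
Hence a_4 = (1/4)·(-32/pi**2) = -8/pi**2.

-8/pi**2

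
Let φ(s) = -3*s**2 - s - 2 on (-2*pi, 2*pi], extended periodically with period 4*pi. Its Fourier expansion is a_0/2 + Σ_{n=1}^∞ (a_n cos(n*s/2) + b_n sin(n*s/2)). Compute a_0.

-8*pi**2 - 4

a_0 = (1/(2*pi)) ∫_{-2*pi}^{2*pi} φ(s) ds = (1/(2*pi)) · (-16*pi**3 - 8*pi) = -8*pi**2 - 4.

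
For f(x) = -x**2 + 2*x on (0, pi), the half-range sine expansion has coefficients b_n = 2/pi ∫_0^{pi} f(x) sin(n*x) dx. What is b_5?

2*(-25*pi**2 + 4 + 50*pi)/(125*pi)

b_5 = 2/pi ∫_0^{pi} (-x**2 + 2*x) sin(5*x) dx.
Integrating by parts twice (tabular method), an antiderivative of (-x**2 + 2*x) sin(5*x) is x**2*cos(5*x)/5 - 2*x*sin(5*x)/25 - 2*x*cos(5*x)/5 + 2*sin(5*x)/25 - 2*cos(5*x)/125; evaluating from 0 to pi: ∫_{0}^{pi} (-x**2 + 2*x) sin(5*x) dx = (-pi**2/5 + 2/125 + 2*pi/5) - (-2/125) = -pi**2/5 + 4/125 + 2*pi/5.
Hence b_5 = (2/pi)·(-pi**2/5 + 4/125 + 2*pi/5) = 2*(-25*pi**2 + 4 + 50*pi)/(125*pi).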